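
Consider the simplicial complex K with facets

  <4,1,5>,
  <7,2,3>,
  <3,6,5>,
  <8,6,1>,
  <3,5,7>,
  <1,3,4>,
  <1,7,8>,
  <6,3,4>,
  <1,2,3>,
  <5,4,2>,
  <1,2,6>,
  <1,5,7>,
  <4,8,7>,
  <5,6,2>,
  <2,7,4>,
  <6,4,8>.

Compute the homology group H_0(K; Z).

We work with the vertex ordering 1 < 2 < 3 < 4 < 5 < 6 < 7 < 8. The simplices of K, each written with vertices in increasing order, are:

  0-simplices (8): [1], [2], [3], [4], [5], [6], [7], [8]
  1-simplices (24): (24 of them)
  2-simplices (16): [1,2,3], [1,2,6], [1,3,4], [1,4,5], [1,5,7], [1,6,8], [1,7,8], [2,3,7], [2,4,5], [2,4,7], [2,5,6], [3,4,6], [3,5,6], [3,5,7], [4,6,8], [4,7,8]

Hence C_0 ≅ Z^8, C_1 ≅ Z^24, C_2 ≅ Z^16.

Boundary ∂_1: C_1 → C_0 maps an edge to its endpoints' difference, ∂[p,q] = q − p. For instance
  ∂[5,7] = [7] − [5].
This gives a 8×24 integer matrix of rank 7; reducing to Smith normal form yields diagonal entries (1,1,1,1,1,1,1).

The boundary map ∂_2: C_2 → C_1 acts by ∂[p,q,r] = [q,r] − [p,r] + [p,q]. For instance
  ∂[1,2,6] = [2,6] − [1,6] + [1,2],
  ∂[2,3,7] = [3,7] − [2,7] + [2,3].
The resulting 24×16 matrix has rank 15, and its Smith normal form has invariant factors (1,1,1,1,1,1,1,1,1,1,1,1,1,1,1).

From H_k ≅ ker(∂_k) / im(∂_{k+1}) we obtain:

  H_0: rank C_0 − rank ∂_1 = 8 − 7 = 1, and the invariant factors of ∂_1 are all 1, so H_0 = Z.

(K is a triangulation of the torus T^2.)

H_0 = Z.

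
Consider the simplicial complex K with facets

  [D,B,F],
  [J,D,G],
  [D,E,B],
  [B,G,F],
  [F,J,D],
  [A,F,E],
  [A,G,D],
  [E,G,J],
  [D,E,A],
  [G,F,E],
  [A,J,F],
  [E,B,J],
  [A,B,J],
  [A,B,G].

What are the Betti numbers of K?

b_0 = 1, b_1 = 2, b_2 = 1.

Order the vertices as A < B < D < E < F < G < J. Listing each simplex with vertices in this order, K has dimension 2 with simplices:

  0-simplices (7): A, B, D, E, F, G, J
  1-simplices (21): AB, AD, AE, AF, AG, AJ, BD, BE, BF, BG, BJ, DE, DF, DG, DJ, EF, EG, EJ, FG, FJ, GJ
  2-simplices (14): ABG, ABJ, ADE, ADG, AEF, AFJ, BDE, BDF, BEJ, BFG, DFJ, DGJ, EFG, EGJ

so the chain groups are C_0 ≅ Z^7, C_1 ≅ Z^21, C_2 ≅ Z^14.

Boundary ∂_1: C_1 → C_0 maps an edge to its endpoints' difference, ∂[p,q] = q − p. For instance
  ∂AB = B − A.
As a 7×21 matrix over Z this has rank 6, with invariant factors (1,1,1,1,1,1).

Boundary ∂_2: C_2 → C_1 maps a triangle to the signed sum of its edges. For instance
  ∂AEF = EF − AF + AE,
  ∂ABG = BG − AG + AB.
As a 21×14 matrix over Z this has rank 13, with invariant factors (1,1,1,1,1,1,1,1,1,1,1,1,1).

Now H_k = ker ∂_k / im ∂_{k+1}, so:

  H_0: rank C_0 − rank ∂_1 = 7 − 6 = 1, and the invariant factors of ∂_1 are all 1, so H_0 ≅ Z.
  H_1: rank ker ∂_1 − rank ∂_2 = (21 − 6) − 13 = 2, and the invariant factors of ∂_2 are all 1, so H_1 ≅ Z^2.
  H_2: rank ker ∂_2 − rank ∂_3 = (14 − 13) − 0 = 1, and there is no ∂_3, so H_2 ≅ Z.

Hence the Betti numbers are b_0 = 1, b_1 = 2, b_2 = 1.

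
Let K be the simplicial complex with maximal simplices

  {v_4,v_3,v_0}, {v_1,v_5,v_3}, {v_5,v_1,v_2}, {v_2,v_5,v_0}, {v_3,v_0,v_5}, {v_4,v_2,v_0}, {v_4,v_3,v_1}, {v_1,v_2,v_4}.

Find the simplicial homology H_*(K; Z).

Order the vertices as v_0 < v_1 < v_2 < v_3 < v_4 < v_5. Listing each simplex with vertices in this order, K has dimension 2 with simplices:

  0-simplices (6): [v_0], [v_1], [v_2], [v_3], [v_4], [v_5]
  1-simplices (12): [v_0,v_2], [v_0,v_3], [v_0,v_4], [v_0,v_5], [v_1,v_2], [v_1,v_3], [v_1,v_4], [v_1,v_5], [v_2,v_4], [v_2,v_5], [v_3,v_4], [v_3,v_5]
  2-simplices (8): [v_0,v_2,v_4], [v_0,v_2,v_5], [v_0,v_3,v_4], [v_0,v_3,v_5], [v_1,v_2,v_4], [v_1,v_2,v_5], [v_1,v_3,v_4], [v_1,v_3,v_5]

Hence C_0 ≅ Z^6, C_1 ≅ Z^12, C_2 ≅ Z^8.

The boundary map ∂_1: C_1 → C_0 maps an edge to its endpoints' difference, ∂[p,q] = q − p.
As a 6×12 matrix over Z this has rank 5, with invariant factors (1,1,1,1,1).

∂_2: C_2 → C_1 maps a triangle to the signed sum of its edges. For instance
  ∂[v_1,v_3,v_4] = [v_3,v_4] − [v_1,v_4] + [v_1,v_3],
  ∂[v_0,v_2,v_4] = [v_2,v_4] − [v_0,v_4] + [v_0,v_2].
As a 12×8 matrix over Z this has rank 7, with invariant factors (1,1,1,1,1,1,1).

From H_k ≅ ker(∂_k) / im(∂_{k+1}) we obtain:

  H_0: rank C_0 − rank ∂_1 = 6 − 5 = 1, and the invariant factors of ∂_1 are all 1, so H_0 ≅ Z.
  H_1: rank ker ∂_1 − rank ∂_2 = (12 − 5) − 7 = 0, and the invariant factors of ∂_2 are all 1, so H_1 ≅ 0.
  H_2: rank ker ∂_2 − rank ∂_3 = (8 − 7) − 0 = 1, and there is no ∂_3, so H_2 ≅ Z.

H_0 ≅ Z,  H_1 = 0,  H_2 ≅ Z.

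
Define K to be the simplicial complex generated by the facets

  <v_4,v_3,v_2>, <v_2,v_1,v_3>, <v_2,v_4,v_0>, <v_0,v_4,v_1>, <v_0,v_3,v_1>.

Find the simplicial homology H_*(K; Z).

H_0 = Z,  H_1 = Z,  H_2 = 0.

Fix the vertex order v_0 < v_1 < v_2 < v_3 < v_4 and write every simplex with vertices in increasing order. Then dim K = 2 and the simplices of K are:

  0-simplices (5): [v_0], [v_1], [v_2], [v_3], [v_4]
  1-simplices (10): [v_0,v_1], [v_0,v_2], [v_0,v_3], [v_0,v_4], [v_1,v_2], [v_1,v_3], [v_1,v_4], [v_2,v_3], [v_2,v_4], [v_3,v_4]
  2-simplices (5): [v_0,v_1,v_3], [v_0,v_1,v_4], [v_0,v_2,v_4], [v_1,v_2,v_3], [v_2,v_3,v_4]

so the chain groups are C_0 ≅ Z^5, C_1 ≅ Z^10, C_2 ≅ Z^5.

Boundary ∂_1: C_1 → C_0 sends each edge [p,q] (with p < q) to q − p. For instance
  ∂[v_1,v_2] = [v_2] − [v_1].
The resulting 5×10 matrix has rank 4, and its Smith normal form has invariant factors (1,1,1,1).

The boundary map ∂_2: C_2 → C_1 sends each 2-simplex [p,q,r] to [q,r] − [p,r] + [p,q]. For instance
  ∂[v_1,v_2,v_3] = [v_2,v_3] − [v_1,v_3] + [v_1,v_2],
  ∂[v_0,v_1,v_3] = [v_1,v_3] − [v_0,v_3] + [v_0,v_1].
The resulting 10×5 matrix has rank 5, and its Smith normal form has invariant factors (1,1,1,1,1).

From H_k ≅ ker(∂_k) / im(∂_{k+1}) we obtain:

  H_0: rank C_0 − rank ∂_1 = 5 − 4 = 1, and the invariant factors of ∂_1 are all 1, so H_0 = Z.
  H_1: rank ker ∂_1 − rank ∂_2 = (10 − 4) − 5 = 1, and the invariant factors of ∂_2 are all 1, so H_1 = Z.
  H_2: rank ker ∂_2 − rank ∂_3 = (5 − 5) − 0 = 0, and there is no ∂_3, so H_2 = 0.

As a check, the Euler characteristic is 5 − 10 + 5 = 0, which agrees with 1 − 1 + 0 = 0.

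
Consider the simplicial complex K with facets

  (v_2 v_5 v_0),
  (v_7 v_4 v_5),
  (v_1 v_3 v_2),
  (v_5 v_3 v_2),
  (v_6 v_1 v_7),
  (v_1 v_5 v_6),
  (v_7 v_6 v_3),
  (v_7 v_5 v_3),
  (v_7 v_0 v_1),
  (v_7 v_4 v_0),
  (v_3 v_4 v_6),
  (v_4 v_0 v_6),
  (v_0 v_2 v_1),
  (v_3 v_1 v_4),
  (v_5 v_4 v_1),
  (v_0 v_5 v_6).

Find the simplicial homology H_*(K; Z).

H_0 = Z,  H_1 = Z^2,  H_2 = Z.

Fix the vertex order v_0 < v_1 < v_2 < v_3 < v_4 < v_5 < v_6 < v_7 and write every simplex with vertices in increasing order. Then dim K = 2 and the simplices of K are:

  0-simplices (8): [v_0], [v_1], [v_2], [v_3], [v_4], [v_5], [v_6], [v_7]
  1-simplices (24): (24 of them)
  2-simplices (16): (16 of them)

so the chain groups are C_0 ≅ Z^8, C_1 ≅ Z^24, C_2 ≅ Z^16.

Boundary ∂_1: C_1 → C_0 is given by ∂[p,q] = [q] − [p]. For instance
  ∂[v_5,v_7] = [v_7] − [v_5].
As a 8×24 matrix over Z this has rank 7, with invariant factors (1,1,1,1,1,1,1).

∂_2: C_2 → C_1 maps a triangle to the signed sum of its edges. For instance
  ∂[v_0,v_1,v_7] = [v_1,v_7] − [v_0,v_7] + [v_0,v_1],
  ∂[v_0,v_5,v_6] = [v_5,v_6] − [v_0,v_6] + [v_0,v_5].
The resulting 24×16 matrix has rank 15, and its Smith normal form has invariant factors (1,1,1,1,1,1,1,1,1,1,1,1,1,1,1).

Reading off H_k = ker ∂_k / im ∂_{k+1}:

  H_0: rank C_0 − rank ∂_1 = 8 − 7 = 1, and the invariant factors of ∂_1 are all 1, so H_0 = Z.
  H_1: rank ker ∂_1 − rank ∂_2 = (24 − 7) − 15 = 2, and the invariant factors of ∂_2 are all 1, so H_1 = Z^2.
  H_2: rank ker ∂_2 − rank ∂_3 = (16 − 15) − 0 = 1, and there is no ∂_3, so H_2 = Z.

As a check, the Euler characteristic is 8 − 24 + 16 = 0, which agrees with 1 − 2 + 1 = 0.
(K is a triangulation of the torus T^2.)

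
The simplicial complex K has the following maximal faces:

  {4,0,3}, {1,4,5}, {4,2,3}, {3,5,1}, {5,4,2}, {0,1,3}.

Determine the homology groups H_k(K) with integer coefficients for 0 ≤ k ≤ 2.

We work with the vertex ordering 0 < 1 < 2 < 3 < 4 < 5. The simplices of K, each written with vertices in increasing order, are:

  0-simplices (6): [0], [1], [2], [3], [4], [5]
  1-simplices (12): [0,1], [0,3], [0,4], [1,3], [1,4], [1,5], [2,3], [2,4], [2,5], [3,4], [3,5], [4,5]
  2-simplices (6): [0,1,3], [0,3,4], [1,3,5], [1,4,5], [2,3,4], [2,4,5]

Hence C_0 ≅ Z^6, C_1 ≅ Z^12, C_2 ≅ Z^6.

∂_1: C_1 → C_0 maps an edge to its endpoints' difference, ∂[p,q] = q − p. For instance
  ∂[1,3] = [3] − [1].
As a 6×12 matrix over Z this has rank 5, with invariant factors (1,1,1,1,1).

Boundary ∂_2: C_2 → C_1 maps a triangle to the signed sum of its edges. For instance
  ∂[1,3,5] = [3,5] − [1,5] + [1,3],
  ∂[2,3,4] = [3,4] − [2,4] + [2,3].
This gives a 12×6 integer matrix of rank 6; reducing to Smith normal form yields diagonal entries (1,1,1,1,1,1).

Reading off H_k = ker ∂_k / im ∂_{k+1}:

  H_0: rank C_0 − rank ∂_1 = 6 − 5 = 1, and the invariant factors of ∂_1 are all 1, so H_0 = Z.
  H_1: rank ker ∂_1 − rank ∂_2 = (12 − 5) − 6 = 1, and the invariant factors of ∂_2 are all 1, so H_1 = Z.
  H_2: rank ker ∂_2 − rank ∂_3 = (6 − 6) − 0 = 0, and there is no ∂_3, so H_2 = 0.

(K is a triangulation of the cylinder S^1 x I.)

H_0 = Z,  H_1 = Z,  H_2 = 0.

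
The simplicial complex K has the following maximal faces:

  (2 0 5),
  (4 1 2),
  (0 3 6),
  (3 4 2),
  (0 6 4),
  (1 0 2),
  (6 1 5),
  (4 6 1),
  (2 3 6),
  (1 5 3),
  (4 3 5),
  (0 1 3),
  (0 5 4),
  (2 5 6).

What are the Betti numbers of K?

We work with the vertex ordering 0 < 1 < 2 < 3 < 4 < 5 < 6. The simplices of K, each written with vertices in increasing order, are:

  0-simplices (7): [0], [1], [2], [3], [4], [5], [6]
  1-simplices (21): [0,1], [0,2], [0,3], [0,4], [0,5], [0,6], [1,2], [1,3], [1,4], [1,5], [1,6], [2,3], [2,4], [2,5], [2,6], [3,4], [3,5], [3,6], [4,5], [4,6], [5,6]
  2-simplices (14): [0,1,2], [0,1,3], [0,2,5], [0,3,6], [0,4,5], [0,4,6], [1,2,4], [1,3,5], [1,4,6], [1,5,6], [2,3,4], [2,3,6], [2,5,6], [3,4,5]

Hence C_0 ≅ Z^7, C_1 ≅ Z^21, C_2 ≅ Z^14.

The boundary map ∂_1: C_1 → C_0 sends each edge [p,q] (with p < q) to q − p. For instance
  ∂[2,5] = [5] − [2].
The 7×21 boundary matrix has rank 6 and Smith normal form diag(1,1,1,1,1,1).

The boundary map ∂_2: C_2 → C_1 maps a triangle to the signed sum of its edges. For instance
  ∂[2,3,4] = [3,4] − [2,4] + [2,3],
  ∂[0,3,6] = [3,6] − [0,6] + [0,3].
This gives a 21×14 integer matrix of rank 13; reducing to Smith normal form yields diagonal entries (1,1,1,1,1,1,1,1,1,1,1,1,1).

Now H_k = ker ∂_k / im ∂_{k+1}, so:

  H_0: rank C_0 − rank ∂_1 = 7 − 6 = 1, and the invariant factors of ∂_1 are all 1, so H_0 ≅ Z.
  H_1: rank ker ∂_1 − rank ∂_2 = (21 − 6) − 13 = 2, and the invariant factors of ∂_2 are all 1, so H_1 ≅ Z^2.
  H_2: rank ker ∂_2 − rank ∂_3 = (14 − 13) − 0 = 1, and there is no ∂_3, so H_2 ≅ Z.

Hence the Betti numbers are b_0 = 1, b_1 = 2, b_2 = 1.

b_0 = 1, b_1 = 2, b_2 = 1.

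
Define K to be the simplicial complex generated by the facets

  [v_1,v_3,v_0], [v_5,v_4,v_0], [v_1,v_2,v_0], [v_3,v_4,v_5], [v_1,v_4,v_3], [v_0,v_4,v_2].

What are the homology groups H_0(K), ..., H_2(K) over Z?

Order the vertices as v_0 < v_1 < v_2 < v_3 < v_4 < v_5. Listing each simplex with vertices in this order, K has dimension 2 with simplices:

  0-simplices (6): [v_0], [v_1], [v_2], [v_3], [v_4], [v_5]
  1-simplices (12): [v_0,v_1], [v_0,v_2], [v_0,v_3], [v_0,v_4], [v_0,v_5], [v_1,v_2], [v_1,v_3], [v_1,v_4], [v_2,v_4], [v_3,v_4], [v_3,v_5], [v_4,v_5]
  2-simplices (6): [v_0,v_1,v_2], [v_0,v_1,v_3], [v_0,v_2,v_4], [v_0,v_4,v_5], [v_1,v_3,v_4], [v_3,v_4,v_5]

so the chain groups are C_0 ≅ Z^6, C_1 ≅ Z^12, C_2 ≅ Z^6.

∂_1: C_1 → C_0 maps an edge to its endpoints' difference, ∂[p,q] = q − p. For instance
  ∂[v_0,v_4] = [v_4] − [v_0].
The resulting 6×12 matrix has rank 5, and its Smith normal form has invariant factors (1,1,1,1,1).

∂_2: C_2 → C_1 acts by ∂[p,q,r] = [q,r] − [p,r] + [p,q]. For instance
  ∂[v_0,v_4,v_5] = [v_4,v_5] − [v_0,v_5] + [v_0,v_4],
  ∂[v_3,v_4,v_5] = [v_4,v_5] − [v_3,v_5] + [v_3,v_4].
This gives a 12×6 integer matrix of rank 6; reducing to Smith normal form yields diagonal entries (1,1,1,1,1,1).

Computing H_k = (kernel of ∂_k) / (image of ∂_{k+1}):

  H_0: rank C_0 − rank ∂_1 = 6 − 5 = 1, and the invariant factors of ∂_1 are all 1, so H_0 ≅ Z.
  H_1: rank ker ∂_1 − rank ∂_2 = (12 − 5) − 6 = 1, and the invariant factors of ∂_2 are all 1, so H_1 ≅ Z.
  H_2: rank ker ∂_2 − rank ∂_3 = (6 − 6) − 0 = 0, and there is no ∂_3, so H_2 ≅ 0.

H_0 = Z,  H_1 = Z,  H_2 = 0.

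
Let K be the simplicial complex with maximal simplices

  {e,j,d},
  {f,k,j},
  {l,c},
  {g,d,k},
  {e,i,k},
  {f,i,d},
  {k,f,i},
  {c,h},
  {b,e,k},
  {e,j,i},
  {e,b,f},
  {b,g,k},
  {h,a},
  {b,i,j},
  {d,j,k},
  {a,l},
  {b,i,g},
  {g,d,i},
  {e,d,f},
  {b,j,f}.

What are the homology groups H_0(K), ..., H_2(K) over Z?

We work with the vertex ordering a < b < c < d < e < f < g < h < i < j < k < l. The simplices of K, each written with vertices in increasing order, are:

  0-simplices (12): a, b, c, d, e, f, g, h, i, j, k, l
  1-simplices (28): ah, al, be, bf, bg, bi, bj, bk, ch, cl, de, df, dg, di, dj, dk, ef, ei, ej, ek, fi, fj, fk, gi, gk, ij, ik, jk
  2-simplices (16): bef, bek, bfj, bgi, bgk, bij, def, dej, dfi, dgi, dgk, djk, eij, eik, fik, fjk

so the chain groups are C_0 ≅ Z^12, C_1 ≅ Z^28, C_2 ≅ Z^16.

∂_1: C_1 → C_0 is given by ∂[p,q] = [q] − [p]. For instance
  ∂al = l − a.
The 12×28 boundary matrix has rank 10 and Smith normal form diag(1,1,1,1,1,1,1,1,1,1).

Boundary ∂_2: C_2 → C_1 acts by ∂[p,q,r] = [q,r] − [p,r] + [p,q]. For instance
  ∂bef = ef − bf + be,
  ∂bfj = fj − bj + bf.
The resulting 28×16 matrix has rank 15, and its Smith normal form has invariant factors (1,1,1,1,1,1,1,1,1,1,1,1,1,1,1).

From H_k ≅ ker(∂_k) / im(∂_{k+1}) we obtain:

  H_0: rank C_0 − rank ∂_1 = 12 − 10 = 2, and the invariant factors of ∂_1 are all 1, so H_0 ≅ Z^2.
  H_1: rank ker ∂_1 − rank ∂_2 = (28 − 10) − 15 = 3, and the invariant factors of ∂_2 are all 1, so H_1 ≅ Z^3.
  H_2: rank ker ∂_2 − rank ∂_3 = (16 − 15) − 0 = 1, and there is no ∂_3, so H_2 ≅ Z.

H_0 ≅ Z^2,  H_1 ≅ Z^3,  H_2 ≅ Z.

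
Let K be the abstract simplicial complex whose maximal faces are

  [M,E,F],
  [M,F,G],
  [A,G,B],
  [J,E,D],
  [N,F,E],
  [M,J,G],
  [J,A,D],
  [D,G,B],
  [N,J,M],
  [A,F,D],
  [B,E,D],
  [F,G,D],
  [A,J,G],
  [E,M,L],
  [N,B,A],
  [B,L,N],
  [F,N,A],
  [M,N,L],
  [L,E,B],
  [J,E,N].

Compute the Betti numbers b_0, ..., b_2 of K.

b_0 = 1, b_1 = 1, b_2 = 0.

Take the total order A < B < D < E < F < G < J < L < M < N on the vertex set. Then K (dimension 2) consists of the simplices:

  0-simplices (10): A, B, D, E, F, G, J, L, M, N
  1-simplices (30): AB, AD, AF, AG, AJ, AN, BD, BE, BG, BL, BN, DE, DF, DG, DJ, EF, EJ, EL, EM, EN, FG, FM, FN, GJ, GM, JM, JN, LM, LN, MN
  2-simplices (20): ABG, ABN, ADF, ADJ, AFN, AGJ, BDE, BDG, BEL, BLN, DEJ, DFG, EFM, EFN, EJN, ELM, FGM, GJM, JMN, LMN

giving chain groups C_0 ≅ Z^10, C_1 ≅ Z^30, C_2 ≅ Z^20.

∂_1: C_1 → C_0 sends each edge [p,q] (with p < q) to q − p.
The resulting 10×30 matrix has rank 9, and its Smith normal form has invariant factors (1,1,1,1,1,1,1,1,1).

Boundary ∂_2: C_2 → C_1 acts by ∂[p,q,r] = [q,r] − [p,r] + [p,q]. For instance
  ∂LMN = MN − LN + LM,
  ∂EFN = FN − EN + EF.
This gives a 30×20 integer matrix of rank 20; reducing to Smith normal form yields diagonal entries (1,1,1,1,1,1,1,1,1,1,1,1,1,1,1,1,1,1,1,2).

Now H_k = ker ∂_k / im ∂_{k+1}, so:

  H_0: rank C_0 − rank ∂_1 = 10 − 9 = 1, and the invariant factors of ∂_1 are all 1, so H_0 = Z.
  H_1: rank ker ∂_1 − rank ∂_2 = (30 − 9) − 20 = 1, and ∂_2 has invariant factor 2 > 1, so H_1 = Z ⊕ Z/2.
  H_2: rank ker ∂_2 − rank ∂_3 = (20 − 20) − 0 = 0, and there is no ∂_3, so H_2 = 0.

As a check, the Euler characteristic is 10 − 30 + 20 = 0, which agrees with 1 − 1 + 0 = 0.
(K is a triangulation of the Klein bottle.)

Hence the Betti numbers are b_0 = 1, b_1 = 1, b_2 = 0.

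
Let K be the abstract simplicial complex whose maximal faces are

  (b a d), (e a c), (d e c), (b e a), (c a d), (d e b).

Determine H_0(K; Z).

We work with the vertex ordering a < b < c < d < e. The simplices of K, each written with vertices in increasing order, are:

  0-simplices (5): a, b, c, d, e
  1-simplices (9): ab, ac, ad, ae, bd, be, cd, ce, de
  2-simplices (6): abd, abe, acd, ace, bde, cde

giving chain groups C_0 ≅ Z^5, C_1 ≅ Z^9, C_2 ≅ Z^6.

∂_1: C_1 → C_0 sends each edge [p,q] (with p < q) to q − p. For instance
  ∂de = e − d.
The 5×9 boundary matrix has rank 4 and Smith normal form diag(1,1,1,1).

Boundary ∂_2: C_2 → C_1 sends each 2-simplex [p,q,r] to [q,r] − [p,r] + [p,q]. For instance
  ∂abd = bd − ad + ab,
  ∂bde = de − be + bd.
The 9×6 boundary matrix has rank 5 and Smith normal form diag(1,1,1,1,1).

Now H_k = ker ∂_k / im ∂_{k+1}, so:

  H_0: rank C_0 − rank ∂_1 = 5 − 4 = 1, and the invariant factors of ∂_1 are all 1, so H_0 = Z.

H_0 = Z.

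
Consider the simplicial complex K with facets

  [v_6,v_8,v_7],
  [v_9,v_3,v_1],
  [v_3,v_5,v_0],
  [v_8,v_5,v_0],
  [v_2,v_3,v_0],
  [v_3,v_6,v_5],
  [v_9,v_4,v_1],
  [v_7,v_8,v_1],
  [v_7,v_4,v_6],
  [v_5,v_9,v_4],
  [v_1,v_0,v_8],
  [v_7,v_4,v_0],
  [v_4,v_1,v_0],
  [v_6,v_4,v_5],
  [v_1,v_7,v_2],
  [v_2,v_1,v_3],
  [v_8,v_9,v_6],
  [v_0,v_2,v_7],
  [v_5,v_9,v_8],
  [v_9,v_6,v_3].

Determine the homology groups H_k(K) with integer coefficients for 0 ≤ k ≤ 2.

H_0 = Z,  H_1 = Z ⊕ Z/2,  H_2 = 0.

Take the total order v_0 < v_1 < v_2 < v_3 < v_4 < v_5 < v_6 < v_7 < v_8 < v_9 on the vertex set. Then K (dimension 2) consists of the simplices:

  0-simplices (10): [v_0], [v_1], [v_2], [v_3], [v_4], [v_5], [v_6], [v_7], [v_8], [v_9]
  1-simplices (30): (30 of them)
  2-simplices (20): (20 of them)

Hence C_0 ≅ Z^10, C_1 ≅ Z^30, C_2 ≅ Z^20.

The boundary map ∂_1: C_1 → C_0 sends each edge [p,q] (with p < q) to q − p. For instance
  ∂[v_4,v_5] = [v_5] − [v_4].
The resulting 10×30 matrix has rank 9, and its Smith normal form has invariant factors (1,1,1,1,1,1,1,1,1).

∂_2: C_2 → C_1 sends each 2-simplex [p,q,r] to [q,r] − [p,r] + [p,q]. For instance
  ∂[v_1,v_2,v_3] = [v_2,v_3] − [v_1,v_3] + [v_1,v_2],
  ∂[v_0,v_3,v_5] = [v_3,v_5] − [v_0,v_5] + [v_0,v_3].
The resulting 30×20 matrix has rank 20, and its Smith normal form has invariant factors (1,1,1,1,1,1,1,1,1,1,1,1,1,1,1,1,1,1,1,2).

Reading off H_k = ker ∂_k / im ∂_{k+1}:

  H_0: rank C_0 − rank ∂_1 = 10 − 9 = 1, and the invariant factors of ∂_1 are all 1, so H_0 = Z.
  H_1: rank ker ∂_1 − rank ∂_2 = (30 − 9) − 20 = 1, and ∂_2 has invariant factor 2 > 1, so H_1 = Z ⊕ Z/2.
  H_2: rank ker ∂_2 − rank ∂_3 = (20 − 20) − 0 = 0, and there is no ∂_3, so H_2 = 0.

(K is a triangulation of the Klein bottle.)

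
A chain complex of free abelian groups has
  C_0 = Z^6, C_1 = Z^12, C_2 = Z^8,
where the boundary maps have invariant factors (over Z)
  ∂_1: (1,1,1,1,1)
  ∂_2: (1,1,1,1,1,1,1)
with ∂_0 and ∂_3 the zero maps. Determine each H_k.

H_0: b_0 = 6 − 0 − 5 = 1; torsion from ∂_1 factors > 1: none. So H_0 ≅ Z.
H_1: b_1 = 12 − 5 − 7 = 0; torsion from ∂_2 factors > 1: none. So H_1 ≅ 0.
H_2: b_2 = 8 − 7 − 0 = 1; torsion from ∂_3 factors > 1: none. So H_2 ≅ Z.

H_0 ≅ Z,  H_1 = 0,  H_2 ≅ Z.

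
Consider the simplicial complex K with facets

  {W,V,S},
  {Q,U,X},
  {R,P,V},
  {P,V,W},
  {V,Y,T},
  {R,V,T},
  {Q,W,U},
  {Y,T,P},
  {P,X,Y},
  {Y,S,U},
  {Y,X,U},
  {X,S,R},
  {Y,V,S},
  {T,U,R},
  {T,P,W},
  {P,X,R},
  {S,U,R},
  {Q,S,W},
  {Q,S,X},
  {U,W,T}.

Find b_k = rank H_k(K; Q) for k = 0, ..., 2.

Take the total order P < Q < R < S < T < U < V < W < X < Y on the vertex set. Then K (dimension 2) consists of the simplices:

  0-simplices (10): P, Q, R, S, T, U, V, W, X, Y
  1-simplices (30): PR, PT, PV, PW, PX, PY, QS, QU, QW, QX, RS, RT, RU, RV, RX, SU, SV, SW, SX, SY, TU, TV, TW, TY, UW, UX, UY, VW, VY, XY
  2-simplices (20): PRV, PRX, PTW, PTY, PVW, PXY, QSW, QSX, QUW, QUX, RSU, RSX, RTU, RTV, SUY, SVW, SVY, TUW, TVY, UXY

so the chain groups are C_0 ≅ Z^10, C_1 ≅ Z^30, C_2 ≅ Z^20.

∂_1: C_1 → C_0 sends each edge [p,q] (with p < q) to q − p. For instance
  ∂VW = W − V.
The 10×30 boundary matrix has rank 9 and Smith normal form diag(1,1,1,1,1,1,1,1,1).

The boundary map ∂_2: C_2 → C_1 sends each 2-simplex [p,q,r] to [q,r] − [p,r] + [p,q]. For instance
  ∂SVY = VY − SY + SV,
  ∂SUY = UY − SY + SU.
As a 30×20 matrix over Z this has rank 20, with invariant factors (1,1,1,1,1,1,1,1,1,1,1,1,1,1,1,1,1,1,1,2).

Computing H_k = (kernel of ∂_k) / (image of ∂_{k+1}):

  H_0: rank C_0 − rank ∂_1 = 10 − 9 = 1, and the invariant factors of ∂_1 are all 1, so H_0 ≅ Z.
  H_1: rank ker ∂_1 − rank ∂_2 = (30 − 9) − 20 = 1, and ∂_2 has invariant factor 2 > 1, so H_1 ≅ Z ⊕ Z/2Z.
  H_2: rank ker ∂_2 − rank ∂_3 = (20 − 20) − 0 = 0, and there is no ∂_3, so H_2 ≅ 0.

(K is a triangulation of the Klein bottle.)

Hence the Betti numbers are b_0 = 1, b_1 = 1, b_2 = 0.

b_0 = 1, b_1 = 1, b_2 = 0.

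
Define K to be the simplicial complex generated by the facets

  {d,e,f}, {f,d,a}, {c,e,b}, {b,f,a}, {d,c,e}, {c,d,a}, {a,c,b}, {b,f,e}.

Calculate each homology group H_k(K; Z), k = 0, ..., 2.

K has 6 vertices, 12 edges, 8 triangles.
rank ∂_0 = 0, rank ∂_1 = 5 ⇒ b_0 = 6 − 0 − 5 = 1; all invariant factors of ∂_1 are 1 so no torsion. So H_0 = Z.
rank ∂_1 = 5, rank ∂_2 = 7 ⇒ b_1 = 12 − 5 − 7 = 0; all invariant factors of ∂_2 are 1 so no torsion. So H_1 = 0.
rank ∂_2 = 7, rank ∂_3 = 0 ⇒ b_2 = 8 − 7 − 0 = 1. So H_2 = Z.

H_0 ≅ Z,  H_1 = 0,  H_2 ≅ Z.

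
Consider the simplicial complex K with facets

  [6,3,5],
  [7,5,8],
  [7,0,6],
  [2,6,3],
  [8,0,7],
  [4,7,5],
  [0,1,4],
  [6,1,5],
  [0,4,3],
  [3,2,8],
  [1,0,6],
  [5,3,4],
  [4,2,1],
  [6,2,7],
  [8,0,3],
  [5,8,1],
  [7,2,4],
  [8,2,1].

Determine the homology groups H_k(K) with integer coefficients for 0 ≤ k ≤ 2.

H_0 = Z,  H_1 = Z^2,  H_2 = Z.

Order the vertices as 0 < 1 < 2 < 3 < 4 < 5 < 6 < 7 < 8. Listing each simplex with vertices in this order, K has dimension 2 with simplices:

  0-simplices (9): [0], [1], [2], [3], [4], [5], [6], [7], [8]
  1-simplices (27): (27 of them)
  2-simplices (18): [0,1,4], [0,1,6], [0,3,4], [0,3,8], [0,6,7], [0,7,8], [1,2,4], [1,2,8], [1,5,6], [1,5,8], [2,3,6], [2,3,8], [2,4,7], [2,6,7], [3,4,5], [3,5,6], [4,5,7], [5,7,8]

Hence C_0 ≅ Z^9, C_1 ≅ Z^27, C_2 ≅ Z^18.

The boundary map ∂_1: C_1 → C_0 is given by ∂[p,q] = [q] − [p]. For instance
  ∂[4,7] = [7] − [4].
The resulting 9×27 matrix has rank 8, and its Smith normal form has invariant factors (1,1,1,1,1,1,1,1).

Boundary ∂_2: C_2 → C_1 sends each 2-simplex [p,q,r] to [q,r] − [p,r] + [p,q]. For instance
  ∂[2,3,6] = [3,6] − [2,6] + [2,3],
  ∂[0,1,4] = [1,4] − [0,4] + [0,1].
The resulting 27×18 matrix has rank 17, and its Smith normal form has invariant factors (1,1,1,1,1,1,1,1,1,1,1,1,1,1,1,1,1).

Now H_k = ker ∂_k / im ∂_{k+1}, so:

  H_0: rank C_0 − rank ∂_1 = 9 − 8 = 1, and the invariant factors of ∂_1 are all 1, so H_0 = Z.
  H_1: rank ker ∂_1 − rank ∂_2 = (27 − 8) − 17 = 2, and the invariant factors of ∂_2 are all 1, so H_1 = Z^2.
  H_2: rank ker ∂_2 − rank ∂_3 = (18 − 17) − 0 = 1, and there is no ∂_3, so H_2 = Z.

As a check, the Euler characteristic is 9 − 27 + 18 = 0, which agrees with 1 − 2 + 1 = 0.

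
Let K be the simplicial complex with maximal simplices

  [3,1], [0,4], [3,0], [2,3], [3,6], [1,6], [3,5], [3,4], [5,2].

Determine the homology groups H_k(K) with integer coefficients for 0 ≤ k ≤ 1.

K has 7 vertices, 9 edges.
rank ∂_0 = 0, rank ∂_1 = 6 ⇒ b_0 = 7 − 0 − 6 = 1; all invariant factors of ∂_1 are 1 so no torsion. So H_0 = Z.
rank ∂_1 = 6, rank ∂_2 = 0 ⇒ b_1 = 9 − 6 − 0 = 3. So H_1 = Z^3.

H_0 = Z,  H_1 = Z^3.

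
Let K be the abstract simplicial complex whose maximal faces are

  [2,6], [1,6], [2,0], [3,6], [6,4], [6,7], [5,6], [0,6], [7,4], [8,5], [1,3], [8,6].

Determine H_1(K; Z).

H_1 = Z^4.

We work with the vertex ordering 0 < 1 < 2 < 3 < 4 < 5 < 6 < 7 < 8. The simplices of K, each written with vertices in increasing order, are:

  0-simplices (9): [0], [1], [2], [3], [4], [5], [6], [7], [8]
  1-simplices (12): [0,2], [0,6], [1,3], [1,6], [2,6], [3,6], [4,6], [4,7], [5,6], [5,8], [6,7], [6,8]

giving chain groups C_0 ≅ Z^9, C_1 ≅ Z^12.

∂_1: C_1 → C_0 is given by ∂[p,q] = [q] − [p]. For instance
  ∂[4,7] = [7] − [4].
The 9×12 boundary matrix has rank 8 and Smith normal form diag(1,1,1,1,1,1,1,1).

Reading off H_k = ker ∂_k / im ∂_{k+1}:

  H_1: rank ker ∂_1 − rank ∂_2 = (12 − 8) − 0 = 4, and there is no ∂_2, so H_1 ≅ Z^4.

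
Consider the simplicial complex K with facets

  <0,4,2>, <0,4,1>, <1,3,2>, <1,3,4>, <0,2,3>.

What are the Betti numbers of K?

We work with the vertex ordering 0 < 1 < 2 < 3 < 4. The simplices of K, each written with vertices in increasing order, are:

  0-simplices (5): [0], [1], [2], [3], [4]
  1-simplices (10): [0,1], [0,2], [0,3], [0,4], [1,2], [1,3], [1,4], [2,3], [2,4], [3,4]
  2-simplices (5): [0,1,4], [0,2,3], [0,2,4], [1,2,3], [1,3,4]

Hence C_0 ≅ Z^5, C_1 ≅ Z^10, C_2 ≅ Z^5.

Boundary ∂_1: C_1 → C_0 sends each edge [p,q] (with p < q) to q − p. For instance
  ∂[0,1] = [1] − [0].
The 5×10 boundary matrix has rank 4 and Smith normal form diag(1,1,1,1).

Boundary ∂_2: C_2 → C_1 maps a triangle to the signed sum of its edges. For instance
  ∂[0,2,4] = [2,4] − [0,4] + [0,2],
  ∂[1,3,4] = [3,4] − [1,4] + [1,3].
The 10×5 boundary matrix has rank 5 and Smith normal form diag(1,1,1,1,1).

From H_k ≅ ker(∂_k) / im(∂_{k+1}) we obtain:

  H_0: rank C_0 − rank ∂_1 = 5 − 4 = 1, and the invariant factors of ∂_1 are all 1, so H_0 ≅ Z.
  H_1: rank ker ∂_1 − rank ∂_2 = (10 − 4) − 5 = 1, and the invariant factors of ∂_2 are all 1, so H_1 ≅ Z.
  H_2: rank ker ∂_2 − rank ∂_3 = (5 − 5) − 0 = 0, and there is no ∂_3, so H_2 ≅ 0.

Hence the Betti numbers are b_0 = 1, b_1 = 1, b_2 = 0.

b_0 = 1, b_1 = 1, b_2 = 0.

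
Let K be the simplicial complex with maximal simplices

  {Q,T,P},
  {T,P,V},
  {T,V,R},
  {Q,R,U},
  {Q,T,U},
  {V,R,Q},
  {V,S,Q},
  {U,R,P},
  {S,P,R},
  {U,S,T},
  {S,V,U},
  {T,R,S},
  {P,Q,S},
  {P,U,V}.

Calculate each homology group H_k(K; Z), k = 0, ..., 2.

We work with the vertex ordering P < Q < R < S < T < U < V. The simplices of K, each written with vertices in increasing order, are:

  0-simplices (7): P, Q, R, S, T, U, V
  1-simplices (21): PQ, PR, PS, PT, PU, PV, QR, QS, QT, QU, QV, RS, RT, RU, RV, ST, SU, SV, TU, TV, UV
  2-simplices (14): PQS, PQT, PRS, PRU, PTV, PUV, QRU, QRV, QSV, QTU, RST, RTV, STU, SUV

Hence C_0 ≅ Z^7, C_1 ≅ Z^21, C_2 ≅ Z^14.

Boundary ∂_1: C_1 → C_0 sends each edge [p,q] (with p < q) to q − p. For instance
  ∂PR = R − P.
As a 7×21 matrix over Z this has rank 6, with invariant factors (1,1,1,1,1,1).

Boundary ∂_2: C_2 → C_1 sends each 2-simplex [p,q,r] to [q,r] − [p,r] + [p,q]. For instance
  ∂RST = ST − RT + RS,
  ∂PRS = RS − PS + PR.
The resulting 21×14 matrix has rank 13, and its Smith normal form has invariant factors (1,1,1,1,1,1,1,1,1,1,1,1,1).

Computing H_k = (kernel of ∂_k) / (image of ∂_{k+1}):

  H_0: rank C_0 − rank ∂_1 = 7 − 6 = 1, and the invariant factors of ∂_1 are all 1, so H_0 = Z.
  H_1: rank ker ∂_1 − rank ∂_2 = (21 − 6) − 13 = 2, and the invariant factors of ∂_2 are all 1, so H_1 = Z^2.
  H_2: rank ker ∂_2 − rank ∂_3 = (14 − 13) − 0 = 1, and there is no ∂_3, so H_2 = Z.

As a check, the Euler characteristic is 7 − 21 + 14 = 0, which agrees with 1 − 2 + 1 = 0.

H_0 ≅ Z,  H_1 ≅ Z^2,  H_2 ≅ Z.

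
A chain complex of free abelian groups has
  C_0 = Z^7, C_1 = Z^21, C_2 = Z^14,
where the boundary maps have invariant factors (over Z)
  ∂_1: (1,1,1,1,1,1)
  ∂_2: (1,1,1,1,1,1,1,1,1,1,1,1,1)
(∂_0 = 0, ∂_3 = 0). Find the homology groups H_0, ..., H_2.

H_0: b_0 = 7 − 0 − 6 = 1; torsion from ∂_1 factors > 1: none. So H_0 = Z.
H_1: b_1 = 21 − 6 − 13 = 2; torsion from ∂_2 factors > 1: none. So H_1 = Z^2.
H_2: b_2 = 14 − 13 − 0 = 1; torsion from ∂_3 factors > 1: none. So H_2 = Z.

H_0 = Z,  H_1 = Z^2,  H_2 = Z.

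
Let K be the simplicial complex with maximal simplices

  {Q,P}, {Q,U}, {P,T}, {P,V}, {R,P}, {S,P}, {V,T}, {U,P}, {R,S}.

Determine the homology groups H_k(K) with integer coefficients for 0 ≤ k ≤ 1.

Fix the vertex order P < Q < R < S < T < U < V and write every simplex with vertices in increasing order. Then dim K = 1 and the simplices of K are:

  0-simplices (7): P, Q, R, S, T, U, V
  1-simplices (9): PQ, PR, PS, PT, PU, PV, QU, RS, TV

so the chain groups are C_0 ≅ Z^7, C_1 ≅ Z^9.

Boundary ∂_1: C_1 → C_0 is given by ∂[p,q] = [q] − [p]. For instance
  ∂TV = V − T.
The 7×9 boundary matrix has rank 6 and Smith normal form diag(1,1,1,1,1,1).

From H_k ≅ ker(∂_k) / im(∂_{k+1}) we obtain:

  H_0: rank C_0 − rank ∂_1 = 7 − 6 = 1, and the invariant factors of ∂_1 are all 1, so H_0 ≅ Z.
  H_1: rank ker ∂_1 − rank ∂_2 = (9 − 6) − 0 = 3, and there is no ∂_2, so H_1 ≅ Z^3.

H_0 = Z,  H_1 = Z^3.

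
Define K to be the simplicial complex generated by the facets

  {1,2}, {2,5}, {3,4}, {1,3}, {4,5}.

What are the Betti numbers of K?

b_0 = 1, b_1 = 1.

Order the vertices as 1 < 2 < 3 < 4 < 5. Listing each simplex with vertices in this order, K has dimension 1 with simplices:

  0-simplices (5): [1], [2], [3], [4], [5]
  1-simplices (5): [1,2], [1,3], [2,5], [3,4], [4,5]

giving chain groups C_0 ≅ Z^5, C_1 ≅ Z^5.

The boundary map ∂_1: C_1 → C_0 sends each edge [p,q] (with p < q) to q − p. For instance
  ∂[1,2] = [2] − [1].
As a 5×5 matrix over Z this has rank 4, with invariant factors (1,1,1,1).

Reading off H_k = ker ∂_k / im ∂_{k+1}:

  H_0: rank C_0 − rank ∂_1 = 5 − 4 = 1, and the invariant factors of ∂_1 are all 1, so H_0 ≅ Z.
  H_1: rank ker ∂_1 − rank ∂_2 = (5 − 4) − 0 = 1, and there is no ∂_2, so H_1 ≅ Z.

Hence the Betti numbers are b_0 = 1, b_1 = 1.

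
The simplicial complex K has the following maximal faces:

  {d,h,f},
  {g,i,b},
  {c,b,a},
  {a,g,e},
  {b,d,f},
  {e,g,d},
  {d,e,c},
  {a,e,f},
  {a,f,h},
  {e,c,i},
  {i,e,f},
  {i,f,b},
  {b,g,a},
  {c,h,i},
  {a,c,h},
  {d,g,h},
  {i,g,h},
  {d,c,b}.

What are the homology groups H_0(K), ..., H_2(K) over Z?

We work with the vertex ordering a < b < c < d < e < f < g < h < i. The simplices of K, each written with vertices in increasing order, are:

  0-simplices (9): a, b, c, d, e, f, g, h, i
  1-simplices (27): ab, ac, ae, af, ag, ah, bc, bd, bf, bg, bi, cd, ce, ch, ci, de, df, dg, dh, ef, eg, ei, fh, fi, gh, gi, hi
  2-simplices (18): abc, abg, ach, aef, aeg, afh, bcd, bdf, bfi, bgi, cde, cei, chi, deg, dfh, dgh, efi, ghi

Hence C_0 ≅ Z^9, C_1 ≅ Z^27, C_2 ≅ Z^18.

Boundary ∂_1: C_1 → C_0 is given by ∂[p,q] = [q] − [p]. For instance
  ∂bg = g − b.
This gives a 9×27 integer matrix of rank 8; reducing to Smith normal form yields diagonal entries (1,1,1,1,1,1,1,1).

∂_2: C_2 → C_1 sends each 2-simplex [p,q,r] to [q,r] − [p,r] + [p,q]. For instance
  ∂bgi = gi − bi + bg,
  ∂abg = bg − ag + ab.
As a 27×18 matrix over Z this has rank 17, with invariant factors (1,1,1,1,1,1,1,1,1,1,1,1,1,1,1,1,1).

Reading off H_k = ker ∂_k / im ∂_{k+1}:

  H_0: rank C_0 − rank ∂_1 = 9 − 8 = 1, and the invariant factors of ∂_1 are all 1, so H_0 ≅ Z.
  H_1: rank ker ∂_1 − rank ∂_2 = (27 − 8) − 17 = 2, and the invariant factors of ∂_2 are all 1, so H_1 ≅ Z^2.
  H_2: rank ker ∂_2 − rank ∂_3 = (18 − 17) − 0 = 1, and there is no ∂_3, so H_2 ≅ Z.

(K is a triangulation of the torus T^2.)

H_0 ≅ Z,  H_1 ≅ Z^2,  H_2 ≅ Z.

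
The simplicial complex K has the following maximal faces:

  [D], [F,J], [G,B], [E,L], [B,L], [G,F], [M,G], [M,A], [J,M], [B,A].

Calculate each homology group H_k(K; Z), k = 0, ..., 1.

H_0 = Z^2,  H_1 = Z^2.

Fix the vertex order A < B < D < E < F < G < J < L < M and write every simplex with vertices in increasing order. Then dim K = 1 and the simplices of K are:

  0-simplices (9): A, B, D, E, F, G, J, L, M
  1-simplices (9): AB, AM, BG, BL, EL, FG, FJ, GM, JM

so the chain groups are C_0 ≅ Z^9, C_1 ≅ Z^9.

Boundary ∂_1: C_1 → C_0 is given by ∂[p,q] = [q] − [p].
This gives a 9×9 integer matrix of rank 7; reducing to Smith normal form yields diagonal entries (1,1,1,1,1,1,1).

Computing H_k = (kernel of ∂_k) / (image of ∂_{k+1}):

  H_0: rank C_0 − rank ∂_1 = 9 − 7 = 2, and the invariant factors of ∂_1 are all 1, so H_0 ≅ Z^2.
  H_1: rank ker ∂_1 − rank ∂_2 = (9 − 7) − 0 = 2, and there is no ∂_2, so H_1 ≅ Z^2.

As a check, the Euler characteristic is 9 − 9 = 0, which agrees with 2 − 2 = 0.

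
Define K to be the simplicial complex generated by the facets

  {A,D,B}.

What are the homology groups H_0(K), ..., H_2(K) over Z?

K has 3 vertices, 3 edges, 1 triangle.
rank ∂_0 = 0, rank ∂_1 = 2 ⇒ b_0 = 3 − 0 − 2 = 1; all invariant factors of ∂_1 are 1 so no torsion. So H_0 = Z.
rank ∂_1 = 2, rank ∂_2 = 1 ⇒ b_1 = 3 − 2 − 1 = 0; all invariant factors of ∂_2 are 1 so no torsion. So H_1 = 0.
rank ∂_2 = 1, rank ∂_3 = 0 ⇒ b_2 = 1 − 1 − 0 = 0. So H_2 = 0.

H_0 = Z,  H_1 = 0,  H_2 = 0.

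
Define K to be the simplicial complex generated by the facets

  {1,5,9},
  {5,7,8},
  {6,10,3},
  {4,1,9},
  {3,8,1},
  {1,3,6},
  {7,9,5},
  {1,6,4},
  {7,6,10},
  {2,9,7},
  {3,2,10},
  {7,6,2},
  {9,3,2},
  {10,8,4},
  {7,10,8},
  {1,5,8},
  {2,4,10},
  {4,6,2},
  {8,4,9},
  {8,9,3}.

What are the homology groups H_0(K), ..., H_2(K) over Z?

H_0 ≅ Z,  H_1 ≅ Z ⊕ Z/2Z,  H_2 = 0.

Order the vertices as 1 < 2 < 3 < 4 < 5 < 6 < 7 < 8 < 9 < 10. Listing each simplex with vertices in this order, K has dimension 2 with simplices:

  0-simplices (10): [1], [2], [3], [4], [5], [6], [7], [8], [9], [10]
  1-simplices (30): (30 of them)
  2-simplices (20): (20 of them)

Hence C_0 ≅ Z^10, C_1 ≅ Z^30, C_2 ≅ Z^20.

∂_1: C_1 → C_0 sends each edge [p,q] (with p < q) to q − p. For instance
  ∂[1,9] = [9] − [1].
As a 10×30 matrix over Z this has rank 9, with invariant factors (1,1,1,1,1,1,1,1,1).

The boundary map ∂_2: C_2 → C_1 sends each 2-simplex [p,q,r] to [q,r] − [p,r] + [p,q]. For instance
  ∂[5,7,9] = [7,9] − [5,9] + [5,7],
  ∂[2,3,9] = [3,9] − [2,9] + [2,3].
The resulting 30×20 matrix has rank 20, and its Smith normal form has invariant factors (1,1,1,1,1,1,1,1,1,1,1,1,1,1,1,1,1,1,1,2).

From H_k ≅ ker(∂_k) / im(∂_{k+1}) we obtain:

  H_0: rank C_0 − rank ∂_1 = 10 − 9 = 1, and the invariant factors of ∂_1 are all 1, so H_0 = Z.
  H_1: rank ker ∂_1 − rank ∂_2 = (30 − 9) − 20 = 1, and ∂_2 has invariant factor 2 > 1, so H_1 = Z ⊕ Z/2Z.
  H_2: rank ker ∂_2 − rank ∂_3 = (20 − 20) − 0 = 0, and there is no ∂_3, so H_2 = 0.

As a check, the Euler characteristic is 10 − 30 + 20 = 0, which agrees with 1 − 1 + 0 = 0.
(K is a triangulation of the Klein bottle.)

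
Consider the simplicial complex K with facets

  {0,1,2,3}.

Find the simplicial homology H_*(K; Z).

H_0 = Z,  H_1 = 0,  H_2 = 0,  H_3 = 0.

Fix the vertex order 0 < 1 < 2 < 3 and write every simplex with vertices in increasing order. Then dim K = 3 and the simplices of K are:

  0-simplices (4): [0], [1], [2], [3]
  1-simplices (6): [0,1], [0,2], [0,3], [1,2], [1,3], [2,3]
  2-simplices (4): [0,1,2], [0,1,3], [0,2,3], [1,2,3]
  3-simplices (1): [0,1,2,3]

Hence C_0 ≅ Z^4, C_1 ≅ Z^6, C_2 ≅ Z^4, C_3 ≅ Z^1.

∂_1: C_1 → C_0 sends each edge [p,q] (with p < q) to q − p. For instance
  ∂[0,3] = [3] − [0].
The resulting 4×6 matrix has rank 3, and its Smith normal form has invariant factors (1,1,1).

Boundary ∂_2: C_2 → C_1 sends each 2-simplex [p,q,r] to [q,r] − [p,r] + [p,q]. For instance
  ∂[1,2,3] = [2,3] − [1,3] + [1,2],
  ∂[0,1,3] = [1,3] − [0,3] + [0,1].
As a 6×4 matrix over Z this has rank 3, with invariant factors (1,1,1).

The boundary map ∂_3: C_3 → C_2 sends each 3-simplex σ to the alternating sum Σ_i (−1)^i (σ with its i-th vertex removed). For instance
  ∂[0,1,2,3] = [1,2,3] − [0,2,3] + [0,1,3] − [0,1,2].
The resulting 4×1 matrix has rank 1, and its Smith normal form has invariant factors (1).

Computing H_k = (kernel of ∂_k) / (image of ∂_{k+1}):

  H_0: rank C_0 − rank ∂_1 = 4 − 3 = 1, and the invariant factors of ∂_1 are all 1, so H_0 ≅ Z.
  H_1: rank ker ∂_1 − rank ∂_2 = (6 − 3) − 3 = 0, and the invariant factors of ∂_2 are all 1, so H_1 ≅ 0.
  H_2: rank ker ∂_2 − rank ∂_3 = (4 − 3) − 1 = 0, and the invariant factors of ∂_3 are all 1, so H_2 ≅ 0.
  H_3: rank ker ∂_3 − rank ∂_4 = (1 − 1) − 0 = 0, and there is no ∂_4, so H_3 ≅ 0.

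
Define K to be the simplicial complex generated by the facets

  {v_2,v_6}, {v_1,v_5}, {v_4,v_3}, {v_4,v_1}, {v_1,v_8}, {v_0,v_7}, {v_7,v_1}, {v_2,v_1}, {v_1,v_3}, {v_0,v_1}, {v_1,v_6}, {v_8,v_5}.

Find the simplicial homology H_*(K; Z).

Order the vertices as v_0 < v_1 < v_2 < v_3 < v_4 < v_5 < v_6 < v_7 < v_8. Listing each simplex with vertices in this order, K has dimension 1 with simplices:

  0-simplices (9): [v_0], [v_1], [v_2], [v_3], [v_4], [v_5], [v_6], [v_7], [v_8]
  1-simplices (12): [v_0,v_1], [v_0,v_7], [v_1,v_2], [v_1,v_3], [v_1,v_4], [v_1,v_5], [v_1,v_6], [v_1,v_7], [v_1,v_8], [v_2,v_6], [v_3,v_4], [v_5,v_8]

Hence C_0 ≅ Z^9, C_1 ≅ Z^12.

Boundary ∂_1: C_1 → C_0 sends each edge [p,q] (with p < q) to q − p.
The 9×12 boundary matrix has rank 8 and Smith normal form diag(1,1,1,1,1,1,1,1).

Computing H_k = (kernel of ∂_k) / (image of ∂_{k+1}):

  H_0: rank C_0 − rank ∂_1 = 9 − 8 = 1, and the invariant factors of ∂_1 are all 1, so H_0 ≅ Z.
  H_1: rank ker ∂_1 − rank ∂_2 = (12 − 8) − 0 = 4, and there is no ∂_2, so H_1 ≅ Z^4.

As a check, the Euler characteristic is 9 − 12 = -3, which agrees with 1 − 4 = -3.

H_0 ≅ Z,  H_1 ≅ Z^4.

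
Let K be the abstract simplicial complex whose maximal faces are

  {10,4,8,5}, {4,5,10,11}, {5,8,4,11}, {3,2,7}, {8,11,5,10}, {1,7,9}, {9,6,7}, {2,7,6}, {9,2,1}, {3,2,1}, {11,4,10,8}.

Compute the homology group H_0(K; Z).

K has 11 vertices, 22 edges, 16 triangles, 5 3-simplices.
rank ∂_0 = 0, rank ∂_1 = 9 ⇒ b_0 = 11 − 0 − 9 = 2; all invariant factors of ∂_1 are 1 so no torsion. So H_0 ≅ Z^2.

H_0 ≅ Z^2.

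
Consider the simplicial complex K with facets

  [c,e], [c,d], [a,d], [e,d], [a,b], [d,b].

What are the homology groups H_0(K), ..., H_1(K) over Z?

Order the vertices as a < b < c < d < e. Listing each simplex with vertices in this order, K has dimension 1 with simplices:

  0-simplices (5): a, b, c, d, e
  1-simplices (6): ab, ad, bd, cd, ce, de

so the chain groups are C_0 ≅ Z^5, C_1 ≅ Z^6.

∂_1: C_1 → C_0 sends each edge [p,q] (with p < q) to q − p. For instance
  ∂ad = d − a.
The resulting 5×6 matrix has rank 4, and its Smith normal form has invariant factors (1,1,1,1).

Now H_k = ker ∂_k / im ∂_{k+1}, so:

  H_0: rank C_0 − rank ∂_1 = 5 − 4 = 1, and the invariant factors of ∂_1 are all 1, so H_0 = Z.
  H_1: rank ker ∂_1 − rank ∂_2 = (6 − 4) − 0 = 2, and there is no ∂_2, so H_1 = Z^2.

As a check, the Euler characteristic is 5 − 6 = -1, which agrees with 1 − 2 = -1.
(K is a triangulation of a wedge of 2 circles.)

H_0 = Z,  H_1 = Z^2.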